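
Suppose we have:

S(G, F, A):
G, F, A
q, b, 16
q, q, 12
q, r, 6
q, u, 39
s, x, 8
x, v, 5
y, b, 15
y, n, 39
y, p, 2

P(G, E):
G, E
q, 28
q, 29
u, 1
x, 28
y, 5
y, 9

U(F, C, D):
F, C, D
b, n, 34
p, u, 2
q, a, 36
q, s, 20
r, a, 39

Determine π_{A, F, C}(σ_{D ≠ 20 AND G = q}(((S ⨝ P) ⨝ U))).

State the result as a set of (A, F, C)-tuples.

Natural join on G: {(q, b, 16, 28), (q, b, 16, 29), (q, q, 12, 28), (q, q, 12, 29), (q, r, 6, 28), (q, r, 6, 29), (q, u, 39, 28), (q, u, 39, 29), (x, v, 5, 28), (y, b, 15, 5), (y, b, 15, 9), (y, n, 39, 5), (y, n, 39, 9), (y, p, 2, 5), (y, p, 2, 9)}
Natural join on F: {(q, b, 16, 28, n, 34), (q, b, 16, 29, n, 34), (q, q, 12, 28, a, 36), (q, q, 12, 28, s, 20), (q, q, 12, 29, a, 36), (q, q, 12, 29, s, 20), (q, r, 6, 28, a, 39), (q, r, 6, 29, a, 39), (y, b, 15, 5, n, 34), (y, b, 15, 9, n, 34), (y, p, 2, 5, u, 2), (y, p, 2, 9, u, 2)}
Selection D ≠ 20 AND G = q: {(q, b, 16, 28, n, 34), (q, b, 16, 29, n, 34), (q, q, 12, 28, a, 36), (q, q, 12, 29, a, 36), (q, r, 6, 28, a, 39), (q, r, 6, 29, a, 39)}
Keep only column(s) A, F, C (3 duplicate(s) eliminated): {(12, q, a), (16, b, n), (6, r, a)}

{(12, q, a), (16, b, n), (6, r, a)}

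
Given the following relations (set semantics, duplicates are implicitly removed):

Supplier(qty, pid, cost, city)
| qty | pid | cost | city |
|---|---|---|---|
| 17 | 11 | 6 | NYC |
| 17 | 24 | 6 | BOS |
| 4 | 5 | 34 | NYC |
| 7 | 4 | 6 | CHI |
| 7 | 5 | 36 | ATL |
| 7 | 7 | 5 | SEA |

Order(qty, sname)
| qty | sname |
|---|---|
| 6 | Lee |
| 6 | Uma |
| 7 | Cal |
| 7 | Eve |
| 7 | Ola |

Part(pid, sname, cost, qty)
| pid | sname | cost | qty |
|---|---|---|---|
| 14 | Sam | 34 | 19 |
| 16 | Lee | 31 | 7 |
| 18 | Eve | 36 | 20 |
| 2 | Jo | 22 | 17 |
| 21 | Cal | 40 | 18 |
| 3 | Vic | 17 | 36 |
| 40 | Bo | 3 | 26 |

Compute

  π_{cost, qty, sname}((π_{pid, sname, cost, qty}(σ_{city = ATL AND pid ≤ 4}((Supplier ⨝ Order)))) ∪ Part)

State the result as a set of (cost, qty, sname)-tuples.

{(17, 36, Vic), (22, 17, Jo), (3, 26, Bo), (31, 7, Lee), (34, 19, Sam), (36, 20, Eve), (40, 18, Cal)}

Natural join on qty: {(7, 4, 6, CHI, Cal), (7, 4, 6, CHI, Eve), (7, 4, 6, CHI, Ola), (7, 5, 36, ATL, Cal), (7, 5, 36, ATL, Eve), (7, 5, 36, ATL, Ola), (7, 7, 5, SEA, Cal), (7, 7, 5, SEA, Eve), (7, 7, 5, SEA, Ola)}
Filtering on city = ATL AND pid ≤ 4 leaves {}.
Projecting to pid, sname, cost, qty: {}
Union: {} with {(14, Sam, 34, 19), (16, Lee, 31, 7), (18, Eve, 36, 20), (2, Jo, 22, 17), (21, Cal, 40, 18), (3, Vic, 17, 36), (40, Bo, 3, 26)} → {(14, Sam, 34, 19), (16, Lee, 31, 7), (18, Eve, 36, 20), (2, Jo, 22, 17), (21, Cal, 40, 18), (3, Vic, 17, 36), (40, Bo, 3, 26)}
Projecting to cost, qty, sname: {(17, 36, Vic), (22, 17, Jo), (3, 26, Bo), (31, 7, Lee), (34, 19, Sam), (36, 20, Eve), (40, 18, Cal)}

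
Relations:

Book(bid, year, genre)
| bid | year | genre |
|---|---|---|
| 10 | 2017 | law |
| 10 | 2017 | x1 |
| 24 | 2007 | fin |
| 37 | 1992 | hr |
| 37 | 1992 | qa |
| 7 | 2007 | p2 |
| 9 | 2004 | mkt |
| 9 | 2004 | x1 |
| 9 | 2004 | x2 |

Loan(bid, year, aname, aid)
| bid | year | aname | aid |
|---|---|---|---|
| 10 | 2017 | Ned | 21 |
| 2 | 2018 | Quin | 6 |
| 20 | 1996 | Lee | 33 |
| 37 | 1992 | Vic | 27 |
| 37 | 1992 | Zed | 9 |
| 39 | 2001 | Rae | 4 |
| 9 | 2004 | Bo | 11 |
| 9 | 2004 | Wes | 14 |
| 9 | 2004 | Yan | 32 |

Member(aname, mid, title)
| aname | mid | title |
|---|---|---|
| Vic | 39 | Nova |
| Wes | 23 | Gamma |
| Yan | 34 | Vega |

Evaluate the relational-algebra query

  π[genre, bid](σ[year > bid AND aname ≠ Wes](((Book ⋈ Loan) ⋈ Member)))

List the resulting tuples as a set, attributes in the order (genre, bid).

{(hr, 37), (mkt, 9), (qa, 37), (x1, 9), (x2, 9)}

Joining Book and Loan on bid, year yields {(10, 2017, law, Ned, 21), (10, 2017, x1, Ned, 21), (37, 1992, hr, Vic, 27), (37, 1992, hr, Zed, 9), (37, 1992, qa, Vic, 27), (37, 1992, qa, Zed, 9), (9, 2004, mkt, Bo, 11), (9, 2004, mkt, Wes, 14), (9, 2004, mkt, Yan, 32), (9, 2004, x1, Bo, 11), (9, 2004, x1, Wes, 14), (9, 2004, x1, Yan, 32), (9, 2004, x2, Bo, 11), (9, 2004, x2, Wes, 14), (9, 2004, x2, Yan, 32)}.
Joining (Book ⋈ Loan) and Member on aname yields {(37, 1992, hr, Vic, 27, 39, Nova), (37, 1992, qa, Vic, 27, 39, Nova), (9, 2004, mkt, Wes, 14, 23, Gamma), (9, 2004, mkt, Yan, 32, 34, Vega), (9, 2004, x1, Wes, 14, 23, Gamma), (9, 2004, x1, Yan, 32, 34, Vega), (9, 2004, x2, Wes, 14, 23, Gamma), (9, 2004, x2, Yan, 32, 34, Vega)}.
Filtering on year > bid AND aname ≠ Wes leaves {(37, 1992, hr, Vic, 27, 39, Nova), (37, 1992, qa, Vic, 27, 39, Nova), (9, 2004, mkt, Yan, 32, 34, Vega), (9, 2004, x1, Yan, 32, 34, Vega), (9, 2004, x2, Yan, 32, 34, Vega)}.
Keep only column(s) genre, bid: {(hr, 37), (mkt, 9), (qa, 37), (x1, 9), (x2, 9)}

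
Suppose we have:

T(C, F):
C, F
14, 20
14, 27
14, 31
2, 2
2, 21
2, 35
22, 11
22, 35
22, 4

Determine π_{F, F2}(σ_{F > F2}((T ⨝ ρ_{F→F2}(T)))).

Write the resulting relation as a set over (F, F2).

ρ[F→F2]: schema becomes (C, F2); tuples unchanged.
Natural join on C: {(14, 20, 20), (14, 20, 27), (14, 20, 31), (14, 27, 20), (14, 27, 27), (14, 27, 31), (14, 31, 20), (14, 31, 27), (14, 31, 31), (2, 2, 2), (2, 2, 21), (2, 2, 35), (2, 21, 2), (2, 21, 21), (2, 21, 35), (2, 35, 2), (2, 35, 21), (2, 35, 35), (22, 11, 11), (22, 11, 35), (22, 11, 4), (22, 35, 11), (22, 35, 35), (22, 35, 4), (22, 4, 11), (22, 4, 35), (22, 4, 4)}
Apply σ_{F > F2}; surviving tuples: {(14, 27, 20), (14, 31, 20), (14, 31, 27), (2, 21, 2), (2, 35, 2), (2, 35, 21), (22, 11, 4), (22, 35, 11), (22, 35, 4)}
π_{F, F2} gives {(11, 4), (21, 2), (27, 20), (31, 20), (31, 27), (35, 11), (35, 2), (35, 21), (35, 4)}.

{(11, 4), (21, 2), (27, 20), (31, 20), (31, 27), (35, 11), (35, 2), (35, 21), (35, 4)}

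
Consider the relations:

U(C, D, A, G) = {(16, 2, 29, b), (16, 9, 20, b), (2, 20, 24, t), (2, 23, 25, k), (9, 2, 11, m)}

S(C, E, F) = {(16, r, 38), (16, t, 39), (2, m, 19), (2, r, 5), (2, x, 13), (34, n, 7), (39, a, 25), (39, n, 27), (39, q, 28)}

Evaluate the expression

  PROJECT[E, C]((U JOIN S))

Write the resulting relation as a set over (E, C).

{(m, 2), (r, 16), (r, 2), (t, 16), (x, 2)}

Natural join on C: {(16, 2, 29, b, r, 38), (16, 2, 29, b, t, 39), (16, 9, 20, b, r, 38), (16, 9, 20, b, t, 39), (2, 20, 24, t, m, 19), (2, 20, 24, t, r, 5), (2, 20, 24, t, x, 13), (2, 23, 25, k, m, 19), (2, 23, 25, k, r, 5), (2, 23, 25, k, x, 13)}
π[E, C]: project onto (E, C) (5 duplicate(s) eliminated) → {(m, 2), (r, 16), (r, 2), (t, 16), (x, 2)}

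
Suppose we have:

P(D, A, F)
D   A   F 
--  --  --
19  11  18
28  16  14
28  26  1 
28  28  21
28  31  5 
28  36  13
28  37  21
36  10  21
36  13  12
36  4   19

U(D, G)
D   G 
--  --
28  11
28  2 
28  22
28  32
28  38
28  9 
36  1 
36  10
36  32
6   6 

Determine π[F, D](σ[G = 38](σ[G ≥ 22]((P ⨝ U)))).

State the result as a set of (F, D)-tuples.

Joining P and U on D yields {(28, 16, 14, 11), (28, 16, 14, 2), (28, 16, 14, 22), (28, 16, 14, 32), (28, 16, 14, 38), (28, 16, 14, 9), (28, 26, 1, 11), (28, 26, 1, 2), (28, 26, 1, 22), (28, 26, 1, 32), (28, 26, 1, 38), (28, 26, 1, 9), (28, 28, 21, 11), (28, 28, 21, 2), (28, 28, 21, 22), (28, 28, 21, 32), (28, 28, 21, 38), (28, 28, 21, 9), (28, 31, 5, 11), (28, 31, 5, 2), (28, 31, 5, 22), (28, 31, 5, 32), (28, 31, 5, 38), (28, 31, 5, 9), (28, 36, 13, 11), (28, 36, 13, 2), (28, 36, 13, 22), (28, 36, 13, 32), (28, 36, 13, 38), (28, 36, 13, 9), (28, 37, 21, 11), (28, 37, 21, 2), (28, 37, 21, 22), (28, 37, 21, 32), (28, 37, 21, 38), (28, 37, 21, 9), (36, 10, 21, 1), (36, 10, 21, 10), (36, 10, 21, 32), (36, 13, 12, 1), (36, 13, 12, 10), (36, 13, 12, 32), (36, 4, 19, 1), (36, 4, 19, 10), (36, 4, 19, 32)}.
Selection G ≥ 22: {(28, 16, 14, 22), (28, 16, 14, 32), (28, 16, 14, 38), (28, 26, 1, 22), (28, 26, 1, 32), (28, 26, 1, 38), (28, 28, 21, 22), (28, 28, 21, 32), (28, 28, 21, 38), (28, 31, 5, 22), (28, 31, 5, 32), (28, 31, 5, 38), (28, 36, 13, 22), (28, 36, 13, 32), (28, 36, 13, 38), (28, 37, 21, 22), (28, 37, 21, 32), (28, 37, 21, 38), (36, 10, 21, 32), (36, 13, 12, 32), (36, 4, 19, 32)}
Selection G = 38: {(28, 16, 14, 38), (28, 26, 1, 38), (28, 28, 21, 38), (28, 31, 5, 38), (28, 36, 13, 38), (28, 37, 21, 38)}
π[F, D]: project onto (F, D) (1 duplicate(s) eliminated) → {(1, 28), (13, 28), (14, 28), (21, 28), (5, 28)}

{(1, 28), (13, 28), (14, 28), (21, 28), (5, 28)}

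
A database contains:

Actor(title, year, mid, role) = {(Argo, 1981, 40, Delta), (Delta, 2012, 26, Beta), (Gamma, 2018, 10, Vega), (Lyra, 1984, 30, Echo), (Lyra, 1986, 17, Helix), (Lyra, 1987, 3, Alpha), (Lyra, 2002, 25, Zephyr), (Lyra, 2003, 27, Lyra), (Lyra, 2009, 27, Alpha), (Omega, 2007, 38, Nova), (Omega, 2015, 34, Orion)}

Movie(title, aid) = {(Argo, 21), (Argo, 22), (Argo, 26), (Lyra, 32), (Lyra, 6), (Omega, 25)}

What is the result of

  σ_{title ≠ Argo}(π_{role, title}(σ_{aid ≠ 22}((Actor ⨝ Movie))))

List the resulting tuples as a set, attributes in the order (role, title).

{(Alpha, Lyra), (Echo, Lyra), (Helix, Lyra), (Lyra, Lyra), (Nova, Omega), (Orion, Omega), (Zephyr, Lyra)}

Actor ⋈ Movie (natural join on title): {(Argo, 1981, 40, Delta, 21), (Argo, 1981, 40, Delta, 22), (Argo, 1981, 40, Delta, 26), (Lyra, 1984, 30, Echo, 32), (Lyra, 1984, 30, Echo, 6), (Lyra, 1986, 17, Helix, 32), (Lyra, 1986, 17, Helix, 6), (Lyra, 1987, 3, Alpha, 32), (Lyra, 1987, 3, Alpha, 6), (Lyra, 2002, 25, Zephyr, 32), (Lyra, 2002, 25, Zephyr, 6), (Lyra, 2003, 27, Lyra, 32), (Lyra, 2003, 27, Lyra, 6), (Lyra, 2009, 27, Alpha, 32), (Lyra, 2009, 27, Alpha, 6), (Omega, 2007, 38, Nova, 25), (Omega, 2015, 34, Orion, 25)}
Selection aid ≠ 22: {(Argo, 1981, 40, Delta, 21), (Argo, 1981, 40, Delta, 26), (Lyra, 1984, 30, Echo, 32), (Lyra, 1984, 30, Echo, 6), (Lyra, 1986, 17, Helix, 32), (Lyra, 1986, 17, Helix, 6), (Lyra, 1987, 3, Alpha, 32), (Lyra, 1987, 3, Alpha, 6), (Lyra, 2002, 25, Zephyr, 32), (Lyra, 2002, 25, Zephyr, 6), (Lyra, 2003, 27, Lyra, 32), (Lyra, 2003, 27, Lyra, 6), (Lyra, 2009, 27, Alpha, 32), (Lyra, 2009, 27, Alpha, 6), (Omega, 2007, 38, Nova, 25), (Omega, 2015, 34, Orion, 25)}
Keep only column(s) role, title (8 duplicate(s) eliminated): {(Alpha, Lyra), (Delta, Argo), (Echo, Lyra), (Helix, Lyra), (Lyra, Lyra), (Nova, Omega), (Orion, Omega), (Zephyr, Lyra)}
Selection title ≠ Argo: {(Alpha, Lyra), (Echo, Lyra), (Helix, Lyra), (Lyra, Lyra), (Nova, Omega), (Orion, Omega), (Zephyr, Lyra)}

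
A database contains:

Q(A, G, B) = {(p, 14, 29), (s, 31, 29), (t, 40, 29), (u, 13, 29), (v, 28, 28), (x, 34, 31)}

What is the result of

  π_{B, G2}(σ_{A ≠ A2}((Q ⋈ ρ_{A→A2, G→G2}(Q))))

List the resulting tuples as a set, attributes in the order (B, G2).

{(29, 13), (29, 14), (29, 31), (29, 40)}

ρ[A→A2, G→G2]: schema becomes (A2, G2, B); tuples unchanged.
Joining Q and ρ_{A→A2, G→G2}(Q) on B yields {(p, 14, 29, p, 14), (p, 14, 29, s, 31), (p, 14, 29, t, 40), (p, 14, 29, u, 13), (s, 31, 29, p, 14), (s, 31, 29, s, 31), (s, 31, 29, t, 40), (s, 31, 29, u, 13), (t, 40, 29, p, 14), (t, 40, 29, s, 31), (t, 40, 29, t, 40), (t, 40, 29, u, 13), (u, 13, 29, p, 14), (u, 13, 29, s, 31), (u, 13, 29, t, 40), (u, 13, 29, u, 13), (v, 28, 28, v, 28), (x, 34, 31, x, 34)}.
Filtering on A ≠ A2 leaves {(p, 14, 29, s, 31), (p, 14, 29, t, 40), (p, 14, 29, u, 13), (s, 31, 29, p, 14), (s, 31, 29, t, 40), (s, 31, 29, u, 13), (t, 40, 29, p, 14), (t, 40, 29, s, 31), (t, 40, 29, u, 13), (u, 13, 29, p, 14), (u, 13, 29, s, 31), (u, 13, 29, t, 40)}.
π_{B, G2} gives {(29, 13), (29, 14), (29, 31), (29, 40)} (8 duplicate(s) eliminated).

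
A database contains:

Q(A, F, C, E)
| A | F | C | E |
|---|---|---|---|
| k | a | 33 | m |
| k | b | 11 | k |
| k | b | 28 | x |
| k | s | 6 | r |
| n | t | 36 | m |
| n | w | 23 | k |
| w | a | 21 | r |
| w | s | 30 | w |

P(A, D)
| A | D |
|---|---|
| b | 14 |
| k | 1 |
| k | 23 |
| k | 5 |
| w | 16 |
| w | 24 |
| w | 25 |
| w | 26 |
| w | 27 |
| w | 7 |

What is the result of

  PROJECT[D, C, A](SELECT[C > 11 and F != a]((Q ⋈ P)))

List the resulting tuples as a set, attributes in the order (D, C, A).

{(1, 28, k), (16, 30, w), (23, 28, k), (24, 30, w), (25, 30, w), (26, 30, w), (27, 30, w), (5, 28, k), (7, 30, w)}

Q ⋈ P (natural join on A): {(k, a, 33, m, 1), (k, a, 33, m, 23), (k, a, 33, m, 5), (k, b, 11, k, 1), (k, b, 11, k, 23), (k, b, 11, k, 5), (k, b, 28, x, 1), (k, b, 28, x, 23), (k, b, 28, x, 5), (k, s, 6, r, 1), (k, s, 6, r, 23), (k, s, 6, r, 5), (w, a, 21, r, 16), (w, a, 21, r, 24), (w, a, 21, r, 25), (w, a, 21, r, 26), (w, a, 21, r, 27), (w, a, 21, r, 7), (w, s, 30, w, 16), (w, s, 30, w, 24), (w, s, 30, w, 25), (w, s, 30, w, 26), (w, s, 30, w, 27), (w, s, 30, w, 7)}
Filtering on C > 11 and F != a leaves {(k, b, 28, x, 1), (k, b, 28, x, 23), (k, b, 28, x, 5), (w, s, 30, w, 16), (w, s, 30, w, 24), (w, s, 30, w, 25), (w, s, 30, w, 26), (w, s, 30, w, 27), (w, s, 30, w, 7)}.
Keep only column(s) D, C, A: {(1, 28, k), (16, 30, w), (23, 28, k), (24, 30, w), (25, 30, w), (26, 30, w), (27, 30, w), (5, 28, k), (7, 30, w)}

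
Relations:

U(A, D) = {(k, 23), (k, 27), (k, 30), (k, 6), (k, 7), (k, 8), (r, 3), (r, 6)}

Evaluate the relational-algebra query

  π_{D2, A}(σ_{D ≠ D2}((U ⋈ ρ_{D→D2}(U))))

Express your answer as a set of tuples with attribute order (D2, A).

{(23, k), (27, k), (3, r), (30, k), (6, k), (6, r), (7, k), (8, k)}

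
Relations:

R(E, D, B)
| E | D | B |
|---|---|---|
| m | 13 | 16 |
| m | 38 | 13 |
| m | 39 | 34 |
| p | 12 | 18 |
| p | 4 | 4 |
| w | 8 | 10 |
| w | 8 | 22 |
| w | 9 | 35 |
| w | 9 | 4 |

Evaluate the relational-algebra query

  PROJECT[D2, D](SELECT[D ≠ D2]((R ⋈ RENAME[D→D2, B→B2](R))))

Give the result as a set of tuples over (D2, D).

{(12, 4), (13, 38), (13, 39), (38, 13), (38, 39), (39, 13), (39, 38), (4, 12), (8, 9), (9, 8)}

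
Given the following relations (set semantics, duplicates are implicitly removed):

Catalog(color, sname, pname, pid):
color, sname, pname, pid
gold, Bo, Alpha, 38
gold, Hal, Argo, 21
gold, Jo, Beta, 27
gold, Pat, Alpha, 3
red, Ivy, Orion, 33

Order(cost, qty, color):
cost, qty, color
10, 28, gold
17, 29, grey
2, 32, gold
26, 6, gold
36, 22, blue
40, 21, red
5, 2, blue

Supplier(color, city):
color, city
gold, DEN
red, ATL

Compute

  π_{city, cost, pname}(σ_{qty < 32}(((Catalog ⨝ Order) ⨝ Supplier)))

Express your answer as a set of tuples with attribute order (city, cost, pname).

{(ATL, 40, Orion), (DEN, 10, Alpha), (DEN, 10, Argo), (DEN, 10, Beta), (DEN, 26, Alpha), (DEN, 26, Argo), (DEN, 26, Beta)}

Natural join on color: {(gold, Bo, Alpha, 38, 10, 28), (gold, Bo, Alpha, 38, 2, 32), (gold, Bo, Alpha, 38, 26, 6), (gold, Hal, Argo, 21, 10, 28), (gold, Hal, Argo, 21, 2, 32), (gold, Hal, Argo, 21, 26, 6), (gold, Jo, Beta, 27, 10, 28), (gold, Jo, Beta, 27, 2, 32), (gold, Jo, Beta, 27, 26, 6), (gold, Pat, Alpha, 3, 10, 28), (gold, Pat, Alpha, 3, 2, 32), (gold, Pat, Alpha, 3, 26, 6), (red, Ivy, Orion, 33, 40, 21)}
Natural join on color: {(gold, Bo, Alpha, 38, 10, 28, DEN), (gold, Bo, Alpha, 38, 2, 32, DEN), (gold, Bo, Alpha, 38, 26, 6, DEN), (gold, Hal, Argo, 21, 10, 28, DEN), (gold, Hal, Argo, 21, 2, 32, DEN), (gold, Hal, Argo, 21, 26, 6, DEN), (gold, Jo, Beta, 27, 10, 28, DEN), (gold, Jo, Beta, 27, 2, 32, DEN), (gold, Jo, Beta, 27, 26, 6, DEN), (gold, Pat, Alpha, 3, 10, 28, DEN), (gold, Pat, Alpha, 3, 2, 32, DEN), (gold, Pat, Alpha, 3, 26, 6, DEN), (red, Ivy, Orion, 33, 40, 21, ATL)}
σ[qty < 32]: keep tuples satisfying qty < 32 → {(gold, Bo, Alpha, 38, 10, 28, DEN), (gold, Bo, Alpha, 38, 26, 6, DEN), (gold, Hal, Argo, 21, 10, 28, DEN), (gold, Hal, Argo, 21, 26, 6, DEN), (gold, Jo, Beta, 27, 10, 28, DEN), (gold, Jo, Beta, 27, 26, 6, DEN), (gold, Pat, Alpha, 3, 10, 28, DEN), (gold, Pat, Alpha, 3, 26, 6, DEN), (red, Ivy, Orion, 33, 40, 21, ATL)}
π[city, cost, pname]: project onto (city, cost, pname) (2 duplicate(s) eliminated) → {(ATL, 40, Orion), (DEN, 10, Alpha), (DEN, 10, Argo), (DEN, 10, Beta), (DEN, 26, Alpha), (DEN, 26, Argo), (DEN, 26, Beta)}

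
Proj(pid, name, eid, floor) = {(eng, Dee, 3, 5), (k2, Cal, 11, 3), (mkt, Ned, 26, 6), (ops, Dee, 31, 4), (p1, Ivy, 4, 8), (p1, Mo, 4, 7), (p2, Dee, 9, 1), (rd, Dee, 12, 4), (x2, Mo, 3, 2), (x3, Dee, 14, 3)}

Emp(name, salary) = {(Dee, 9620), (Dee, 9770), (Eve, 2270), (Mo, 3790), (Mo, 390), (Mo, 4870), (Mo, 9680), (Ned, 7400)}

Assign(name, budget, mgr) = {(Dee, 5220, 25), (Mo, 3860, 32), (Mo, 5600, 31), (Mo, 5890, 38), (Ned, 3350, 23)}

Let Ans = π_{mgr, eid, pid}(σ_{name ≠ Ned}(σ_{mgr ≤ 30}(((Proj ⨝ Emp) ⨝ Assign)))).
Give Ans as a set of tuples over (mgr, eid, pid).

{(25, 12, rd), (25, 14, x3), (25, 3, eng), (25, 31, ops), (25, 9, p2)}

Joining Proj and Emp on name yields {(eng, Dee, 3, 5, 9620), (eng, Dee, 3, 5, 9770), (mkt, Ned, 26, 6, 7400), (ops, Dee, 31, 4, 9620), (ops, Dee, 31, 4, 9770), (p1, Mo, 4, 7, 3790), (p1, Mo, 4, 7, 390), (p1, Mo, 4, 7, 4870), (p1, Mo, 4, 7, 9680), (p2, Dee, 9, 1, 9620), (p2, Dee, 9, 1, 9770), (rd, Dee, 12, 4, 9620), (rd, Dee, 12, 4, 9770), (x2, Mo, 3, 2, 3790), (x2, Mo, 3, 2, 390), (x2, Mo, 3, 2, 4870), (x2, Mo, 3, 2, 9680), (x3, Dee, 14, 3, 9620), (x3, Dee, 14, 3, 9770)}.
Joining (Proj ⨝ Emp) and Assign on name yields {(eng, Dee, 3, 5, 9620, 5220, 25), (eng, Dee, 3, 5, 9770, 5220, 25), (mkt, Ned, 26, 6, 7400, 3350, 23), (ops, Dee, 31, 4, 9620, 5220, 25), (ops, Dee, 31, 4, 9770, 5220, 25), (p1, Mo, 4, 7, 3790, 3860, 32), (p1, Mo, 4, 7, 3790, 5600, 31), (p1, Mo, 4, 7, 3790, 5890, 38), (p1, Mo, 4, 7, 390, 3860, 32), (p1, Mo, 4, 7, 390, 5600, 31), (p1, Mo, 4, 7, 390, 5890, 38), (p1, Mo, 4, 7, 4870, 3860, 32), (p1, Mo, 4, 7, 4870, 5600, 31), (p1, Mo, 4, 7, 4870, 5890, 38), (p1, Mo, 4, 7, 9680, 3860, 32), (p1, Mo, 4, 7, 9680, 5600, 31), (p1, Mo, 4, 7, 9680, 5890, 38), (p2, Dee, 9, 1, 9620, 5220, 25), (p2, Dee, 9, 1, 9770, 5220, 25), (rd, Dee, 12, 4, 9620, 5220, 25), (rd, Dee, 12, 4, 9770, 5220, 25), (x2, Mo, 3, 2, 3790, 3860, 32), (x2, Mo, 3, 2, 3790, 5600, 31), (x2, Mo, 3, 2, 3790, 5890, 38), (x2, Mo, 3, 2, 390, 3860, 32), (x2, Mo, 3, 2, 390, 5600, 31), (x2, Mo, 3, 2, 390, 5890, 38), (x2, Mo, 3, 2, 4870, 3860, 32), (x2, Mo, 3, 2, 4870, 5600, 31), (x2, Mo, 3, 2, 4870, 5890, 38), (x2, Mo, 3, 2, 9680, 3860, 32), (x2, Mo, 3, 2, 9680, 5600, 31), (x2, Mo, 3, 2, 9680, 5890, 38), (x3, Dee, 14, 3, 9620, 5220, 25), (x3, Dee, 14, 3, 9770, 5220, 25)}.
Apply σ_{mgr ≤ 30}; surviving tuples: {(eng, Dee, 3, 5, 9620, 5220, 25), (eng, Dee, 3, 5, 9770, 5220, 25), (mkt, Ned, 26, 6, 7400, 3350, 23), (ops, Dee, 31, 4, 9620, 5220, 25), (ops, Dee, 31, 4, 9770, 5220, 25), (p2, Dee, 9, 1, 9620, 5220, 25), (p2, Dee, 9, 1, 9770, 5220, 25), (rd, Dee, 12, 4, 9620, 5220, 25), (rd, Dee, 12, 4, 9770, 5220, 25), (x3, Dee, 14, 3, 9620, 5220, 25), (x3, Dee, 14, 3, 9770, 5220, 25)}
Apply σ_{name ≠ Ned}; surviving tuples: {(eng, Dee, 3, 5, 9620, 5220, 25), (eng, Dee, 3, 5, 9770, 5220, 25), (ops, Dee, 31, 4, 9620, 5220, 25), (ops, Dee, 31, 4, 9770, 5220, 25), (p2, Dee, 9, 1, 9620, 5220, 25), (p2, Dee, 9, 1, 9770, 5220, 25), (rd, Dee, 12, 4, 9620, 5220, 25), (rd, Dee, 12, 4, 9770, 5220, 25), (x3, Dee, 14, 3, 9620, 5220, 25), (x3, Dee, 14, 3, 9770, 5220, 25)}
Keep only column(s) mgr, eid, pid (5 duplicate(s) eliminated): {(25, 12, rd), (25, 14, x3), (25, 3, eng), (25, 31, ops), (25, 9, p2)}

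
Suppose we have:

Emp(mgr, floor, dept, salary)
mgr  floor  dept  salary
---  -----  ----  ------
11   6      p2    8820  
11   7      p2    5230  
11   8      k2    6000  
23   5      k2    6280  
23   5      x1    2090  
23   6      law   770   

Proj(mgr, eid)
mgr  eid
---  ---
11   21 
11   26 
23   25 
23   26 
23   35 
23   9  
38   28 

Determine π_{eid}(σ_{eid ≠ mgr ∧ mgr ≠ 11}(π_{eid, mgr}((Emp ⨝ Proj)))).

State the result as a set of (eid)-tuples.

{25, 26, 35, 9}

Natural join on mgr: {(11, 6, p2, 8820, 21), (11, 6, p2, 8820, 26), (11, 7, p2, 5230, 21), (11, 7, p2, 5230, 26), (11, 8, k2, 6000, 21), (11, 8, k2, 6000, 26), (23, 5, k2, 6280, 25), (23, 5, k2, 6280, 26), (23, 5, k2, 6280, 35), (23, 5, k2, 6280, 9), (23, 5, x1, 2090, 25), (23, 5, x1, 2090, 26), (23, 5, x1, 2090, 35), (23, 5, x1, 2090, 9), (23, 6, law, 770, 25), (23, 6, law, 770, 26), (23, 6, law, 770, 35), (23, 6, law, 770, 9)}
Projecting to eid, mgr (12 duplicate(s) eliminated): {(21, 11), (25, 23), (26, 11), (26, 23), (35, 23), (9, 23)}
Apply σ_{eid ≠ mgr ∧ mgr ≠ 11}; surviving tuples: {(25, 23), (26, 23), (35, 23), (9, 23)}
Projecting to eid: {25, 26, 35, 9}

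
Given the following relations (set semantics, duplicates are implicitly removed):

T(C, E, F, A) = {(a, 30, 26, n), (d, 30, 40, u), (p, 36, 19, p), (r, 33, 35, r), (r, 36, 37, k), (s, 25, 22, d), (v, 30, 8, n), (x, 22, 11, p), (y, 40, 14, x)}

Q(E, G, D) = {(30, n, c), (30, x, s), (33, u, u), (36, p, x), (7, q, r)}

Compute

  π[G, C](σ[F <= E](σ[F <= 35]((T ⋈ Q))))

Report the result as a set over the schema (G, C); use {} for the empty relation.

T ⋈ Q (natural join on E): {(a, 30, 26, n, n, c), (a, 30, 26, n, x, s), (d, 30, 40, u, n, c), (d, 30, 40, u, x, s), (p, 36, 19, p, p, x), (r, 33, 35, r, u, u), (r, 36, 37, k, p, x), (v, 30, 8, n, n, c), (v, 30, 8, n, x, s)}
σ[F <= 35]: keep tuples satisfying F <= 35 → {(a, 30, 26, n, n, c), (a, 30, 26, n, x, s), (p, 36, 19, p, p, x), (r, 33, 35, r, u, u), (v, 30, 8, n, n, c), (v, 30, 8, n, x, s)}
σ[F <= E]: keep tuples satisfying F <= E → {(a, 30, 26, n, n, c), (a, 30, 26, n, x, s), (p, 36, 19, p, p, x), (v, 30, 8, n, n, c), (v, 30, 8, n, x, s)}
Keep only column(s) G, C: {(n, a), (n, v), (p, p), (x, a), (x, v)}

{(n, a), (n, v), (p, p), (x, a), (x, v)}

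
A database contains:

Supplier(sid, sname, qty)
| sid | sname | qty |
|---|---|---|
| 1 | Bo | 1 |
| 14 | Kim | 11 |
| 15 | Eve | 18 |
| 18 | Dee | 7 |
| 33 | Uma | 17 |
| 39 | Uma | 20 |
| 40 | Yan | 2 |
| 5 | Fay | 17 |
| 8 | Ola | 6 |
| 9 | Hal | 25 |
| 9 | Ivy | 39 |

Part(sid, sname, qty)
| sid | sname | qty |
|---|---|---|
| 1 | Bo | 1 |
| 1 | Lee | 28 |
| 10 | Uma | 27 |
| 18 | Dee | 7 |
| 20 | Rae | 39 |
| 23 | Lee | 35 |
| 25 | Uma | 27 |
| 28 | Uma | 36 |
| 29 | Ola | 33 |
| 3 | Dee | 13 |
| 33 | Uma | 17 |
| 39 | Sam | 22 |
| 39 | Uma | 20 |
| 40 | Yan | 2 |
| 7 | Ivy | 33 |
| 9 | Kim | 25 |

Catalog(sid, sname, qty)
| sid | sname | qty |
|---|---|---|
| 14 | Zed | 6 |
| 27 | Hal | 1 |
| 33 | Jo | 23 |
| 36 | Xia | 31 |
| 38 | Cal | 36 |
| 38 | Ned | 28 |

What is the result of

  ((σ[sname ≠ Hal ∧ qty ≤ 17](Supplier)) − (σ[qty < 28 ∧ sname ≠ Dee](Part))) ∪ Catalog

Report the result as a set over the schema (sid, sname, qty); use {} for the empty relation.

{(14, Kim, 11), (14, Zed, 6), (18, Dee, 7), (27, Hal, 1), (33, Jo, 23), (36, Xia, 31), (38, Cal, 36), (38, Ned, 28), (5, Fay, 17), (8, Ola, 6)}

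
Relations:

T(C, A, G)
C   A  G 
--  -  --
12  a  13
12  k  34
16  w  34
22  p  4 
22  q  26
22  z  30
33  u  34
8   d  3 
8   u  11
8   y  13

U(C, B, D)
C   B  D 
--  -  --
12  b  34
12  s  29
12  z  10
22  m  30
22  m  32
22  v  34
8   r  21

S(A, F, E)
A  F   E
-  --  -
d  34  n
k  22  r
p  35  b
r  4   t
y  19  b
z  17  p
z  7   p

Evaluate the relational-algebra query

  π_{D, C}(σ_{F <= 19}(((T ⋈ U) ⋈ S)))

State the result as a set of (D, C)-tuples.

{(21, 8), (30, 22), (32, 22), (34, 22)}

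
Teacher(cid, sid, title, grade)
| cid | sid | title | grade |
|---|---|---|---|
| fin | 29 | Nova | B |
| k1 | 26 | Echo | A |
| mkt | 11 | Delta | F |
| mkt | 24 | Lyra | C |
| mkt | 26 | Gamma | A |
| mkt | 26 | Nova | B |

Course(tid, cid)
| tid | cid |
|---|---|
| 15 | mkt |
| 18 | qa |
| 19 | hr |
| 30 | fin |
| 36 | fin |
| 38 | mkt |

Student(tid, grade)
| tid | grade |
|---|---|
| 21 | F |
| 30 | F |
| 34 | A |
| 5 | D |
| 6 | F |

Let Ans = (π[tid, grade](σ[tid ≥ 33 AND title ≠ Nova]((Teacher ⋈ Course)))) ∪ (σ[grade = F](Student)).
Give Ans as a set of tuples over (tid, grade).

Teacher ⋈ Course (natural join on cid): {(fin, 29, Nova, B, 30), (fin, 29, Nova, B, 36), (mkt, 11, Delta, F, 15), (mkt, 11, Delta, F, 38), (mkt, 24, Lyra, C, 15), (mkt, 24, Lyra, C, 38), (mkt, 26, Gamma, A, 15), (mkt, 26, Gamma, A, 38), (mkt, 26, Nova, B, 15), (mkt, 26, Nova, B, 38)}
σ[tid ≥ 33 AND title ≠ Nova]: keep tuples satisfying tid ≥ 33 AND title ≠ Nova → {(mkt, 11, Delta, F, 38), (mkt, 24, Lyra, C, 38), (mkt, 26, Gamma, A, 38)}
π_{tid, grade} gives {(38, A), (38, C), (38, F)}.
σ[grade = F]: keep tuples satisfying grade = F → {(21, F), (30, F), (6, F)}
Taking the union: {(21, F), (30, F), (38, A), (38, C), (38, F), (6, F)}

{(21, F), (30, F), (38, A), (38, C), (38, F), (6, F)}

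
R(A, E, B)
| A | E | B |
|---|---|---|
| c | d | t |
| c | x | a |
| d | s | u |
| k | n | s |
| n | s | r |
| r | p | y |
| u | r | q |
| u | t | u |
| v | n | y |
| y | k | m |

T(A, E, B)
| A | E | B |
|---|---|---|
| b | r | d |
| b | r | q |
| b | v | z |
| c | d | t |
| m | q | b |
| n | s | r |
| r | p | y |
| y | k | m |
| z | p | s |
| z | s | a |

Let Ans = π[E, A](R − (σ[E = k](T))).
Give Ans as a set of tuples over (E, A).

Selection E = k: {(y, k, m)}
Difference: {(c, d, t), (c, x, a), (d, s, u), (k, n, s), (n, s, r), (r, p, y), (u, r, q), (u, t, u), (v, n, y), (y, k, m)} with {(y, k, m)} → {(c, d, t), (c, x, a), (d, s, u), (k, n, s), (n, s, r), (r, p, y), (u, r, q), (u, t, u), (v, n, y)}
π_{E, A} gives {(d, c), (n, k), (n, v), (p, r), (r, u), (s, d), (s, n), (t, u), (x, c)}.

{(d, c), (n, k), (n, v), (p, r), (r, u), (s, d), (s, n), (t, u), (x, c)}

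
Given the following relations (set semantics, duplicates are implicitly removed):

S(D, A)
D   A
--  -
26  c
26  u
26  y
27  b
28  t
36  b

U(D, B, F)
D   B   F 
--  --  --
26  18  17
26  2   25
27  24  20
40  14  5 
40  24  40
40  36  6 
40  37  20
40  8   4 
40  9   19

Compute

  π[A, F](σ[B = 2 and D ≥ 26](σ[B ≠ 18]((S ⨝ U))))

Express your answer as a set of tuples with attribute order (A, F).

{(c, 25), (u, 25), (y, 25)}

Natural join on D: {(26, c, 18, 17), (26, c, 2, 25), (26, u, 18, 17), (26, u, 2, 25), (26, y, 18, 17), (26, y, 2, 25), (27, b, 24, 20)}
Selection B ≠ 18: {(26, c, 2, 25), (26, u, 2, 25), (26, y, 2, 25), (27, b, 24, 20)}
Selection B = 2 and D ≥ 26: {(26, c, 2, 25), (26, u, 2, 25), (26, y, 2, 25)}
Projecting to A, F: {(c, 25), (u, 25), (y, 25)}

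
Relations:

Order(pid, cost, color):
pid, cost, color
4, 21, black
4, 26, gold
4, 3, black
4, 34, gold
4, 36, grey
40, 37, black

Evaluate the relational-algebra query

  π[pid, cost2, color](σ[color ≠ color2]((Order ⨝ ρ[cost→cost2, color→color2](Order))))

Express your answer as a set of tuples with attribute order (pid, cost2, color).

ρ[cost→cost2, color→color2]: schema becomes (pid, cost2, color2); tuples unchanged.
Joining Order and ρ[cost→cost2, color→color2](Order) on pid yields {(4, 21, black, 21, black), (4, 21, black, 26, gold), (4, 21, black, 3, black), (4, 21, black, 34, gold), (4, 21, black, 36, grey), (4, 26, gold, 21, black), (4, 26, gold, 26, gold), (4, 26, gold, 3, black), (4, 26, gold, 34, gold), (4, 26, gold, 36, grey), (4, 3, black, 21, black), (4, 3, black, 26, gold), (4, 3, black, 3, black), (4, 3, black, 34, gold), (4, 3, black, 36, grey), (4, 34, gold, 21, black), (4, 34, gold, 26, gold), (4, 34, gold, 3, black), (4, 34, gold, 34, gold), (4, 34, gold, 36, grey), (4, 36, grey, 21, black), (4, 36, grey, 26, gold), (4, 36, grey, 3, black), (4, 36, grey, 34, gold), (4, 36, grey, 36, grey), (40, 37, black, 37, black)}.
σ[color ≠ color2]: keep tuples satisfying color ≠ color2 → {(4, 21, black, 26, gold), (4, 21, black, 34, gold), (4, 21, black, 36, grey), (4, 26, gold, 21, black), (4, 26, gold, 3, black), (4, 26, gold, 36, grey), (4, 3, black, 26, gold), (4, 3, black, 34, gold), (4, 3, black, 36, grey), (4, 34, gold, 21, black), (4, 34, gold, 3, black), (4, 34, gold, 36, grey), (4, 36, grey, 21, black), (4, 36, grey, 26, gold), (4, 36, grey, 3, black), (4, 36, grey, 34, gold)}
π[pid, cost2, color]: project onto (pid, cost2, color) (6 duplicate(s) eliminated) → {(4, 21, gold), (4, 21, grey), (4, 26, black), (4, 26, grey), (4, 3, gold), (4, 3, grey), (4, 34, black), (4, 34, grey), (4, 36, black), (4, 36, gold)}

{(4, 21, gold), (4, 21, grey), (4, 26, black), (4, 26, grey), (4, 3, gold), (4, 3, grey), (4, 34, black), (4, 34, grey), (4, 36, black), (4, 36, gold)}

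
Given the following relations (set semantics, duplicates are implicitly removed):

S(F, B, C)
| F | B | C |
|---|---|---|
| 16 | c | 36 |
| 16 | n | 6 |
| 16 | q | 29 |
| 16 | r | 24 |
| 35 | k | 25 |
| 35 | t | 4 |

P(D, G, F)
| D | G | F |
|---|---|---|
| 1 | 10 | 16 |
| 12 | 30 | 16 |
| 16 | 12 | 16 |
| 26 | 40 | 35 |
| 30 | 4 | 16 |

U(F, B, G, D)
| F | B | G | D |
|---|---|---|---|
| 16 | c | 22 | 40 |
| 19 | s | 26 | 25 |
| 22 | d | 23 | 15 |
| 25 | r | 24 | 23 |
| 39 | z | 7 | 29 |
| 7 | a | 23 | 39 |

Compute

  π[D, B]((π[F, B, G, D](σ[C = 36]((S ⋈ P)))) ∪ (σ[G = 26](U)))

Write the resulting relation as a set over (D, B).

Natural join on F: {(16, c, 36, 1, 10), (16, c, 36, 12, 30), (16, c, 36, 16, 12), (16, c, 36, 30, 4), (16, n, 6, 1, 10), (16, n, 6, 12, 30), (16, n, 6, 16, 12), (16, n, 6, 30, 4), (16, q, 29, 1, 10), (16, q, 29, 12, 30), (16, q, 29, 16, 12), (16, q, 29, 30, 4), (16, r, 24, 1, 10), (16, r, 24, 12, 30), (16, r, 24, 16, 12), (16, r, 24, 30, 4), (35, k, 25, 26, 40), (35, t, 4, 26, 40)}
σ[C = 36]: keep tuples satisfying C = 36 → {(16, c, 36, 1, 10), (16, c, 36, 12, 30), (16, c, 36, 16, 12), (16, c, 36, 30, 4)}
Keep only column(s) F, B, G, D: {(16, c, 10, 1), (16, c, 12, 16), (16, c, 30, 12), (16, c, 4, 30)}
σ[G = 26]: keep tuples satisfying G = 26 → {(19, s, 26, 25)}
Union: {(16, c, 10, 1), (16, c, 12, 16), (16, c, 30, 12), (16, c, 4, 30)} with {(19, s, 26, 25)} → {(16, c, 10, 1), (16, c, 12, 16), (16, c, 30, 12), (16, c, 4, 30), (19, s, 26, 25)}
Keep only column(s) D, B: {(1, c), (12, c), (16, c), (25, s), (30, c)}

{(1, c), (12, c), (16, c), (25, s), (30, c)}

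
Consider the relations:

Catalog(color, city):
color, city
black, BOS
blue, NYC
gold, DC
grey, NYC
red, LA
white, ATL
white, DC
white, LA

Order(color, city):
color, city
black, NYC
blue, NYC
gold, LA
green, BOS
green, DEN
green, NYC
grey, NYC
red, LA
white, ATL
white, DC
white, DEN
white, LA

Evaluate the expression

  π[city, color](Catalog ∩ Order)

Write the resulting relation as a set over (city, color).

Taking the intersection: {(blue, NYC), (grey, NYC), (red, LA), (white, ATL), (white, DC), (white, LA)}
Keep only column(s) city, color: {(ATL, white), (DC, white), (LA, red), (LA, white), (NYC, blue), (NYC, grey)}

{(ATL, white), (DC, white), (LA, red), (LA, white), (NYC, blue), (NYC, grey)}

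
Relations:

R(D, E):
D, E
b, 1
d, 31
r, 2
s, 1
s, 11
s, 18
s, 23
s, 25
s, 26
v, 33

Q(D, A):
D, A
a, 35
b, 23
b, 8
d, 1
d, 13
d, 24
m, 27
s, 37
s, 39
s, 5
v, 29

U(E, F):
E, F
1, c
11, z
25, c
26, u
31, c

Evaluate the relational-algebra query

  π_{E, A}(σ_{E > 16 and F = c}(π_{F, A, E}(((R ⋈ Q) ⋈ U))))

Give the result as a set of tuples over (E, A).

{(25, 37), (25, 39), (25, 5), (31, 1), (31, 13), (31, 24)}

Joining R and Q on D yields {(b, 1, 23), (b, 1, 8), (d, 31, 1), (d, 31, 13), (d, 31, 24), (s, 1, 37), (s, 1, 39), (s, 1, 5), (s, 11, 37), (s, 11, 39), (s, 11, 5), (s, 18, 37), (s, 18, 39), (s, 18, 5), (s, 23, 37), (s, 23, 39), (s, 23, 5), (s, 25, 37), (s, 25, 39), (s, 25, 5), (s, 26, 37), (s, 26, 39), (s, 26, 5), (v, 33, 29)}.
Joining (R ⋈ Q) and U on E yields {(b, 1, 23, c), (b, 1, 8, c), (d, 31, 1, c), (d, 31, 13, c), (d, 31, 24, c), (s, 1, 37, c), (s, 1, 39, c), (s, 1, 5, c), (s, 11, 37, z), (s, 11, 39, z), (s, 11, 5, z), (s, 25, 37, c), (s, 25, 39, c), (s, 25, 5, c), (s, 26, 37, u), (s, 26, 39, u), (s, 26, 5, u)}.
π[F, A, E]: project onto (F, A, E) → {(c, 1, 31), (c, 13, 31), (c, 23, 1), (c, 24, 31), (c, 37, 1), (c, 37, 25), (c, 39, 1), (c, 39, 25), (c, 5, 1), (c, 5, 25), (c, 8, 1), (u, 37, 26), (u, 39, 26), (u, 5, 26), (z, 37, 11), (z, 39, 11), (z, 5, 11)}
Apply σ_{E > 16 and F = c}; surviving tuples: {(c, 1, 31), (c, 13, 31), (c, 24, 31), (c, 37, 25), (c, 39, 25), (c, 5, 25)}
π[E, A]: project onto (E, A) → {(25, 37), (25, 39), (25, 5), (31, 1), (31, 13), (31, 24)}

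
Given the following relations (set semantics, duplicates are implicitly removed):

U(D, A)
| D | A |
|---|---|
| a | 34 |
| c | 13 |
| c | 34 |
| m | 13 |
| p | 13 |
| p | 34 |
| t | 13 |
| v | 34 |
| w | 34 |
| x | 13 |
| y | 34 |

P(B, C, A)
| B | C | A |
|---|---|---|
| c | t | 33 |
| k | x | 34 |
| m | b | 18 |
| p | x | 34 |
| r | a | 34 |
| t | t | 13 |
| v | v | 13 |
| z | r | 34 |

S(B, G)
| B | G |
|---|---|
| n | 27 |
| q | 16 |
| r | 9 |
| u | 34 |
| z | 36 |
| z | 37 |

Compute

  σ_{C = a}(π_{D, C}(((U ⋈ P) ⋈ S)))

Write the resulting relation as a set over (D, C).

Natural join on A: {(a, 34, k, x), (a, 34, p, x), (a, 34, r, a), (a, 34, z, r), (c, 13, t, t), (c, 13, v, v), (c, 34, k, x), (c, 34, p, x), (c, 34, r, a), (c, 34, z, r), (m, 13, t, t), (m, 13, v, v), (p, 13, t, t), (p, 13, v, v), (p, 34, k, x), (p, 34, p, x), (p, 34, r, a), (p, 34, z, r), (t, 13, t, t), (t, 13, v, v), (v, 34, k, x), (v, 34, p, x), (v, 34, r, a), (v, 34, z, r), (w, 34, k, x), (w, 34, p, x), (w, 34, r, a), (w, 34, z, r), (x, 13, t, t), (x, 13, v, v), (y, 34, k, x), (y, 34, p, x), (y, 34, r, a), (y, 34, z, r)}
Natural join on B: {(a, 34, r, a, 9), (a, 34, z, r, 36), (a, 34, z, r, 37), (c, 34, r, a, 9), (c, 34, z, r, 36), (c, 34, z, r, 37), (p, 34, r, a, 9), (p, 34, z, r, 36), (p, 34, z, r, 37), (v, 34, r, a, 9), (v, 34, z, r, 36), (v, 34, z, r, 37), (w, 34, r, a, 9), (w, 34, z, r, 36), (w, 34, z, r, 37), (y, 34, r, a, 9), (y, 34, z, r, 36), (y, 34, z, r, 37)}
π_{D, C} gives {(a, a), (a, r), (c, a), (c, r), (p, a), (p, r), (v, a), (v, r), (w, a), (w, r), (y, a), (y, r)} (6 duplicate(s) eliminated).
Selection C = a: {(a, a), (c, a), (p, a), (v, a), (w, a), (y, a)}

{(a, a), (c, a), (p, a), (v, a), (w, a), (y, a)}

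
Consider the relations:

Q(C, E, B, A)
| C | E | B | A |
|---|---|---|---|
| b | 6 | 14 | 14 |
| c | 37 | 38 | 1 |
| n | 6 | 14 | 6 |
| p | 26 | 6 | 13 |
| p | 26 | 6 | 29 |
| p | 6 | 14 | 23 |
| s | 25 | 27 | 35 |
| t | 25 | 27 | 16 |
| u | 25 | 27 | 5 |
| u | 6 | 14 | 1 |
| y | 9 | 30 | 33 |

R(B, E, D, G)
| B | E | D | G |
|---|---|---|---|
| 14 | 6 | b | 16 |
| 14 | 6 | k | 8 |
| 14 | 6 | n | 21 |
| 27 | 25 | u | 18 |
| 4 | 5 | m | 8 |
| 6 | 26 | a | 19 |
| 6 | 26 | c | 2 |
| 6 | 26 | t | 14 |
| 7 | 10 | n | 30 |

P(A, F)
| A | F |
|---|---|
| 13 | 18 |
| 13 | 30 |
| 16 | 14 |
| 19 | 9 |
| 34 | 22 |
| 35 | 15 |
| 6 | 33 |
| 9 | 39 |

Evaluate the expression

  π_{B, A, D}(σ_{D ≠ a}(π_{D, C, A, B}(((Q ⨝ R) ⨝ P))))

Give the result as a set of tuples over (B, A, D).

{(14, 6, b), (14, 6, k), (14, 6, n), (27, 16, u), (27, 35, u), (6, 13, c), (6, 13, t)}

Joining Q and R on E, B yields {(b, 6, 14, 14, b, 16), (b, 6, 14, 14, k, 8), (b, 6, 14, 14, n, 21), (n, 6, 14, 6, b, 16), (n, 6, 14, 6, k, 8), (n, 6, 14, 6, n, 21), (p, 26, 6, 13, a, 19), (p, 26, 6, 13, c, 2), (p, 26, 6, 13, t, 14), (p, 26, 6, 29, a, 19), (p, 26, 6, 29, c, 2), (p, 26, 6, 29, t, 14), (p, 6, 14, 23, b, 16), (p, 6, 14, 23, k, 8), (p, 6, 14, 23, n, 21), (s, 25, 27, 35, u, 18), (t, 25, 27, 16, u, 18), (u, 25, 27, 5, u, 18), (u, 6, 14, 1, b, 16), (u, 6, 14, 1, k, 8), (u, 6, 14, 1, n, 21)}.
Joining (Q ⨝ R) and P on A yields {(n, 6, 14, 6, b, 16, 33), (n, 6, 14, 6, k, 8, 33), (n, 6, 14, 6, n, 21, 33), (p, 26, 6, 13, a, 19, 18), (p, 26, 6, 13, a, 19, 30), (p, 26, 6, 13, c, 2, 18), (p, 26, 6, 13, c, 2, 30), (p, 26, 6, 13, t, 14, 18), (p, 26, 6, 13, t, 14, 30), (s, 25, 27, 35, u, 18, 15), (t, 25, 27, 16, u, 18, 14)}.
π[D, C, A, B]: project onto (D, C, A, B) (3 duplicate(s) eliminated) → {(a, p, 13, 6), (b, n, 6, 14), (c, p, 13, 6), (k, n, 6, 14), (n, n, 6, 14), (t, p, 13, 6), (u, s, 35, 27), (u, t, 16, 27)}
σ[D ≠ a]: keep tuples satisfying D ≠ a → {(b, n, 6, 14), (c, p, 13, 6), (k, n, 6, 14), (n, n, 6, 14), (t, p, 13, 6), (u, s, 35, 27), (u, t, 16, 27)}
π[B, A, D]: project onto (B, A, D) → {(14, 6, b), (14, 6, k), (14, 6, n), (27, 16, u), (27, 35, u), (6, 13, c), (6, 13, t)}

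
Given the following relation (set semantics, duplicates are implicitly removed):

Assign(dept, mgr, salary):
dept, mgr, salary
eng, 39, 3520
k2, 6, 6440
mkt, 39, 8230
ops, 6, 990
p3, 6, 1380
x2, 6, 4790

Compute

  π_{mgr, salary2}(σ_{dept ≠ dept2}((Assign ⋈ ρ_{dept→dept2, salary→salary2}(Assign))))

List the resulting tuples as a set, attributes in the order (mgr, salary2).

{(39, 3520), (39, 8230), (6, 1380), (6, 4790), (6, 6440), (6, 990)}

ρ[dept→dept2, salary→salary2]: schema becomes (dept2, mgr, salary2); tuples unchanged.
Assign ⋈ ρ_{dept→dept2, salary→salary2}(Assign) (natural join on mgr): {(eng, 39, 3520, eng, 3520), (eng, 39, 3520, mkt, 8230), (k2, 6, 6440, k2, 6440), (k2, 6, 6440, ops, 990), (k2, 6, 6440, p3, 1380), (k2, 6, 6440, x2, 4790), (mkt, 39, 8230, eng, 3520), (mkt, 39, 8230, mkt, 8230), (ops, 6, 990, k2, 6440), (ops, 6, 990, ops, 990), (ops, 6, 990, p3, 1380), (ops, 6, 990, x2, 4790), (p3, 6, 1380, k2, 6440), (p3, 6, 1380, ops, 990), (p3, 6, 1380, p3, 1380), (p3, 6, 1380, x2, 4790), (x2, 6, 4790, k2, 6440), (x2, 6, 4790, ops, 990), (x2, 6, 4790, p3, 1380), (x2, 6, 4790, x2, 4790)}
Filtering on dept ≠ dept2 leaves {(eng, 39, 3520, mkt, 8230), (k2, 6, 6440, ops, 990), (k2, 6, 6440, p3, 1380), (k2, 6, 6440, x2, 4790), (mkt, 39, 8230, eng, 3520), (ops, 6, 990, k2, 6440), (ops, 6, 990, p3, 1380), (ops, 6, 990, x2, 4790), (p3, 6, 1380, k2, 6440), (p3, 6, 1380, ops, 990), (p3, 6, 1380, x2, 4790), (x2, 6, 4790, k2, 6440), (x2, 6, 4790, ops, 990), (x2, 6, 4790, p3, 1380)}.
Projecting to mgr, salary2 (8 duplicate(s) eliminated): {(39, 3520), (39, 8230), (6, 1380), (6, 4790), (6, 6440), (6, 990)}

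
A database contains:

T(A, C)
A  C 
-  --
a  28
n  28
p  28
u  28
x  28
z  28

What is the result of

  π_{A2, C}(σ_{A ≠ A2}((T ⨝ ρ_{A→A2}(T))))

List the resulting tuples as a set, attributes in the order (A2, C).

{(a, 28), (n, 28), (p, 28), (u, 28), (x, 28), (z, 28)}

ρ[A→A2]: schema becomes (A2, C); tuples unchanged.
Natural join on C: {(a, 28, a), (a, 28, n), (a, 28, p), (a, 28, u), (a, 28, x), (a, 28, z), (n, 28, a), (n, 28, n), (n, 28, p), (n, 28, u), (n, 28, x), (n, 28, z), (p, 28, a), (p, 28, n), (p, 28, p), (p, 28, u), (p, 28, x), (p, 28, z), (u, 28, a), (u, 28, n), (u, 28, p), (u, 28, u), (u, 28, x), (u, 28, z), (x, 28, a), (x, 28, n), (x, 28, p), (x, 28, u), (x, 28, x), (x, 28, z), (z, 28, a), (z, 28, n), (z, 28, p), (z, 28, u), (z, 28, x), (z, 28, z)}
Filtering on A ≠ A2 leaves {(a, 28, n), (a, 28, p), (a, 28, u), (a, 28, x), (a, 28, z), (n, 28, a), (n, 28, p), (n, 28, u), (n, 28, x), (n, 28, z), (p, 28, a), (p, 28, n), (p, 28, u), (p, 28, x), (p, 28, z), (u, 28, a), (u, 28, n), (u, 28, p), (u, 28, x), (u, 28, z), (x, 28, a), (x, 28, n), (x, 28, p), (x, 28, u), (x, 28, z), (z, 28, a), (z, 28, n), (z, 28, p), (z, 28, u), (z, 28, x)}.
π[A2, C]: project onto (A2, C) (24 duplicate(s) eliminated) → {(a, 28), (n, 28), (p, 28), (u, 28), (x, 28), (z, 28)}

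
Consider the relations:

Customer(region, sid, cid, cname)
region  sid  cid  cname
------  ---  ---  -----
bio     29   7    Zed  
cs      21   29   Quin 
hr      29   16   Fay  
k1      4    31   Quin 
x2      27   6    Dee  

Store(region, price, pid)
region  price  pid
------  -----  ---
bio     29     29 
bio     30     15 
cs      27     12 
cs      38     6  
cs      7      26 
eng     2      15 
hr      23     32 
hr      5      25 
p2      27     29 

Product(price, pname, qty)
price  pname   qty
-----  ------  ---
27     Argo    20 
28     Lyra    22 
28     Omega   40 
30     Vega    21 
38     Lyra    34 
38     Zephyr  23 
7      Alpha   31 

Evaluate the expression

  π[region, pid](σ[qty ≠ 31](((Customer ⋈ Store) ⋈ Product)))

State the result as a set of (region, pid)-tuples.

{(bio, 15), (cs, 12), (cs, 6)}

Natural join on region: {(bio, 29, 7, Zed, 29, 29), (bio, 29, 7, Zed, 30, 15), (cs, 21, 29, Quin, 27, 12), (cs, 21, 29, Quin, 38, 6), (cs, 21, 29, Quin, 7, 26), (hr, 29, 16, Fay, 23, 32), (hr, 29, 16, Fay, 5, 25)}
Natural join on price: {(bio, 29, 7, Zed, 30, 15, Vega, 21), (cs, 21, 29, Quin, 27, 12, Argo, 20), (cs, 21, 29, Quin, 38, 6, Lyra, 34), (cs, 21, 29, Quin, 38, 6, Zephyr, 23), (cs, 21, 29, Quin, 7, 26, Alpha, 31)}
Apply σ_{qty ≠ 31}; surviving tuples: {(bio, 29, 7, Zed, 30, 15, Vega, 21), (cs, 21, 29, Quin, 27, 12, Argo, 20), (cs, 21, 29, Quin, 38, 6, Lyra, 34), (cs, 21, 29, Quin, 38, 6, Zephyr, 23)}
Keep only column(s) region, pid (1 duplicate(s) eliminated): {(bio, 15), (cs, 12), (cs, 6)}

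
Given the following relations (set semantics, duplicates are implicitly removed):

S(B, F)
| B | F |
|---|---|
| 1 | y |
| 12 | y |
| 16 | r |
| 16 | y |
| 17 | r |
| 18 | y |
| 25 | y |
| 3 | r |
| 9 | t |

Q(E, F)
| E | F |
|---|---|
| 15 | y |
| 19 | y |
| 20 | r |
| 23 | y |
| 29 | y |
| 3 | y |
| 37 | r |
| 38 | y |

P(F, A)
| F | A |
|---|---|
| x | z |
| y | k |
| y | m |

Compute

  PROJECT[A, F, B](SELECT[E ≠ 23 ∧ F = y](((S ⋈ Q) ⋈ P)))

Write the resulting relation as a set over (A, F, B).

{(k, y, 1), (k, y, 12), (k, y, 16), (k, y, 18), (k, y, 25), (m, y, 1), (m, y, 12), (m, y, 16), (m, y, 18), (m, y, 25)}

Natural join on F: {(1, y, 15), (1, y, 19), (1, y, 23), (1, y, 29), (1, y, 3), (1, y, 38), (12, y, 15), (12, y, 19), (12, y, 23), (12, y, 29), (12, y, 3), (12, y, 38), (16, r, 20), (16, r, 37), (16, y, 15), (16, y, 19), (16, y, 23), (16, y, 29), (16, y, 3), (16, y, 38), (17, r, 20), (17, r, 37), (18, y, 15), (18, y, 19), (18, y, 23), (18, y, 29), (18, y, 3), (18, y, 38), (25, y, 15), (25, y, 19), (25, y, 23), (25, y, 29), (25, y, 3), (25, y, 38), (3, r, 20), (3, r, 37)}
Natural join on F: {(1, y, 15, k), (1, y, 15, m), (1, y, 19, k), (1, y, 19, m), (1, y, 23, k), (1, y, 23, m), (1, y, 29, k), (1, y, 29, m), (1, y, 3, k), (1, y, 3, m), (1, y, 38, k), (1, y, 38, m), (12, y, 15, k), (12, y, 15, m), (12, y, 19, k), (12, y, 19, m), (12, y, 23, k), (12, y, 23, m), (12, y, 29, k), (12, y, 29, m), (12, y, 3, k), (12, y, 3, m), (12, y, 38, k), (12, y, 38, m), (16, y, 15, k), (16, y, 15, m), (16, y, 19, k), (16, y, 19, m), (16, y, 23, k), (16, y, 23, m), (16, y, 29, k), (16, y, 29, m), (16, y, 3, k), (16, y, 3, m), (16, y, 38, k), (16, y, 38, m), (18, y, 15, k), (18, y, 15, m), (18, y, 19, k), (18, y, 19, m), (18, y, 23, k), (18, y, 23, m), (18, y, 29, k), (18, y, 29, m), (18, y, 3, k), (18, y, 3, m), (18, y, 38, k), (18, y, 38, m), (25, y, 15, k), (25, y, 15, m), (25, y, 19, k), (25, y, 19, m), (25, y, 23, k), (25, y, 23, m), (25, y, 29, k), (25, y, 29, m), (25, y, 3, k), (25, y, 3, m), (25, y, 38, k), (25, y, 38, m)}
Selection E ≠ 23 ∧ F = y: {(1, y, 15, k), (1, y, 15, m), (1, y, 19, k), (1, y, 19, m), (1, y, 29, k), (1, y, 29, m), (1, y, 3, k), (1, y, 3, m), (1, y, 38, k), (1, y, 38, m), (12, y, 15, k), (12, y, 15, m), (12, y, 19, k), (12, y, 19, m), (12, y, 29, k), (12, y, 29, m), (12, y, 3, k), (12, y, 3, m), (12, y, 38, k), (12, y, 38, m), (16, y, 15, k), (16, y, 15, m), (16, y, 19, k), (16, y, 19, m), (16, y, 29, k), (16, y, 29, m), (16, y, 3, k), (16, y, 3, m), (16, y, 38, k), (16, y, 38, m), (18, y, 15, k), (18, y, 15, m), (18, y, 19, k), (18, y, 19, m), (18, y, 29, k), (18, y, 29, m), (18, y, 3, k), (18, y, 3, m), (18, y, 38, k), (18, y, 38, m), (25, y, 15, k), (25, y, 15, m), (25, y, 19, k), (25, y, 19, m), (25, y, 29, k), (25, y, 29, m), (25, y, 3, k), (25, y, 3, m), (25, y, 38, k), (25, y, 38, m)}
Keep only column(s) A, F, B (40 duplicate(s) eliminated): {(k, y, 1), (k, y, 12), (k, y, 16), (k, y, 18), (k, y, 25), (m, y, 1), (m, y, 12), (m, y, 16), (m, y, 18), (m, y, 25)}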